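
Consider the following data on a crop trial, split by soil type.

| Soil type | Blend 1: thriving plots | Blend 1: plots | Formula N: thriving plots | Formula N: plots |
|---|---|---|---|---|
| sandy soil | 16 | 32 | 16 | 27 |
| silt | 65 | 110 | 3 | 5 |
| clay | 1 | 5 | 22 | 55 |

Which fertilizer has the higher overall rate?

Blend 1

Sandy soil: Blend 1 16/32 = 50.0%, Formula N 16/27 = 59.3% → Formula N
Silt: Blend 1 65/110 = 59.1%, Formula N 3/5 = 60.0% → Formula N
Clay: Blend 1 1/5 = 20.0%, Formula N 22/55 = 40.0% → Formula N
Overall: Blend 1 82/147 = 55.8%, Formula N 41/87 = 47.1% → Blend 1
(Formula N wins every soil group but Blend 1 wins overall — Formula N's plots skew toward the low-rate clay group.)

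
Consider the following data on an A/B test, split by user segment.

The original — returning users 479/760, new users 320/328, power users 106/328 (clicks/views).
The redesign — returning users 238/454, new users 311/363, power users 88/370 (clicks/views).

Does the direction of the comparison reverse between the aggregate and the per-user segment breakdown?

Returning users: the original 479/760 = 63.0%, the redesign 238/454 = 52.4% → the original
New users: the original 320/328 = 97.6%, the redesign 311/363 = 85.7% → the original
Power users: the original 106/328 = 32.3%, the redesign 88/370 = 23.8% → the original
Overall: the original 905/1416 = 63.9%, the redesign 637/1187 = 53.7% → the original
The original wins overall and in every user group — no reversal.

No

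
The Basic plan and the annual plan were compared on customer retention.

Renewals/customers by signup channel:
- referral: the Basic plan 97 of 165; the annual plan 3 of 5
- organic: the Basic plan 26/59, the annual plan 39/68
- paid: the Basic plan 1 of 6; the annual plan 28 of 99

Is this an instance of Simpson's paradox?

Yes

Referral: the Basic plan 97/165 = 58.8%, the annual plan 3/5 = 60.0% → the annual plan
Organic: the Basic plan 26/59 = 44.1%, the annual plan 39/68 = 57.4% → the annual plan
Paid: the Basic plan 1/6 = 16.7%, the annual plan 28/99 = 28.3% → the annual plan
Overall: the Basic plan 124/230 = 53.9%, the annual plan 70/172 = 40.7% → the Basic plan
The annual plan wins each signup group but the Basic plan wins overall — the comparison reverses. The annual plan's customers skew toward paid, which has a lower base rate.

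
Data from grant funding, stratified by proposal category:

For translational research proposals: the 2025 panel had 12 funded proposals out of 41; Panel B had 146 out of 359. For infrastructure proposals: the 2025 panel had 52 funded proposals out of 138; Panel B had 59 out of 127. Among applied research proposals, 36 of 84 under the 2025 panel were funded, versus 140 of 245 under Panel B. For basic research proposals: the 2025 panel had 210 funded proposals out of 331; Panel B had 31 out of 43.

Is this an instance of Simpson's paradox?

Yes

Translational research: the 2025 panel 12/41 = 29.3%, Panel B 146/359 = 40.7% → Panel B
Infrastructure: the 2025 panel 52/138 = 37.7%, Panel B 59/127 = 46.5% → Panel B
Applied research: the 2025 panel 36/84 = 42.9%, Panel B 140/245 = 57.1% → Panel B
Basic research: the 2025 panel 210/331 = 63.4%, Panel B 31/43 = 72.1% → Panel B
Overall: the 2025 panel 310/594 = 52.2%, Panel B 376/774 = 48.6% → the 2025 panel
Panel B wins each proposal group but the 2025 panel wins overall — the comparison reverses. Panel B's proposals skew toward translational research, which has a lower base rate.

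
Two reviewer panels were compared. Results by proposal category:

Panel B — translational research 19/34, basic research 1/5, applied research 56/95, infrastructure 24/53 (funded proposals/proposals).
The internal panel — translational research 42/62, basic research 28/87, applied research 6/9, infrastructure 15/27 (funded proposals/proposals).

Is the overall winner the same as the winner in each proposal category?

Translational research: Panel B 19/34 = 55.9%, the internal panel 42/62 = 67.7% → the internal panel
Basic research: Panel B 1/5 = 20.0%, the internal panel 28/87 = 32.2% → the internal panel
Applied research: Panel B 56/95 = 58.9%, the internal panel 6/9 = 66.7% → the internal panel
Infrastructure: Panel B 24/53 = 45.3%, the internal panel 15/27 = 55.6% → the internal panel
Overall: Panel B 100/187 = 53.5%, the internal panel 91/185 = 49.2% → Panel B
The internal panel wins each proposal group but Panel B wins overall — the comparison reverses. The internal panel's proposals skew toward basic research, which has a lower base rate.

No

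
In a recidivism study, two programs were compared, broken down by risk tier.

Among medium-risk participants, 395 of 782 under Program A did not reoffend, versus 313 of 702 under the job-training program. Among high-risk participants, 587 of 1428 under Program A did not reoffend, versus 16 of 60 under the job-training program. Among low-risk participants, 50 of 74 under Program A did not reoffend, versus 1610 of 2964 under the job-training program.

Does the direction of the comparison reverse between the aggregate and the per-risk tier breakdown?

Yes

Medium-risk: Program A 395/782 = 50.5%, the job-training program 313/702 = 44.6% → Program A
High-risk: Program A 587/1428 = 41.1%, the job-training program 16/60 = 26.7% → Program A
Low-risk: Program A 50/74 = 67.6%, the job-training program 1610/2964 = 54.3% → Program A
Overall: Program A 1032/2284 = 45.2%, the job-training program 1939/3726 = 52.0% → the job-training program
Program A wins each risk group but the job-training program wins overall — the comparison reverses. Program A's participants skew toward high-risk, which has a lower base rate.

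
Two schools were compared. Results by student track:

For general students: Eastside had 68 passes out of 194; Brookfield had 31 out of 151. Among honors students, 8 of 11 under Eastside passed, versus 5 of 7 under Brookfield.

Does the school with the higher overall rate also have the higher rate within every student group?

Yes

General: Eastside 68/194 = 35.1%, Brookfield 31/151 = 20.5% → Eastside
Honors: Eastside 8/11 = 72.7%, Brookfield 5/7 = 71.4% → Eastside
Overall: Eastside 76/205 = 37.1%, Brookfield 36/158 = 22.8% → Eastside
Eastside wins overall and in every student group — no reversal.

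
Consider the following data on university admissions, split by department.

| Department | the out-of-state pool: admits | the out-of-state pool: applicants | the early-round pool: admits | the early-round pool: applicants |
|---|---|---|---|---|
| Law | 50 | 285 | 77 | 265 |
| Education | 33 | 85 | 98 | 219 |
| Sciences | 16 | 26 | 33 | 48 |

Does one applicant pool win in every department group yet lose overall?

Law: the out-of-state pool 50/285 = 17.5%, the early-round pool 77/265 = 29.1% → the early-round pool
Education: the out-of-state pool 33/85 = 38.8%, the early-round pool 98/219 = 44.7% → the early-round pool
Sciences: the out-of-state pool 16/26 = 61.5%, the early-round pool 33/48 = 68.8% → the early-round pool
Overall: the out-of-state pool 99/396 = 25.0%, the early-round pool 208/532 = 39.1% → the early-round pool
The early-round pool wins overall and in every department group — no reversal.

No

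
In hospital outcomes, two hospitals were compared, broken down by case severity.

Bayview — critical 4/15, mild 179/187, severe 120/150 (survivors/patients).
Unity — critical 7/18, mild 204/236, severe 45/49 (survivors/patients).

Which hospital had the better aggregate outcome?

Critical: Bayview 4/15 = 26.7%, Unity 7/18 = 38.9% → Unity
Mild: Bayview 179/187 = 95.7%, Unity 204/236 = 86.4% → Bayview
Severe: Bayview 120/150 = 80.0%, Unity 45/49 = 91.8% → Unity
Overall: Bayview 303/352 = 86.1%, Unity 256/303 = 84.5% → Bayview
(Neither sweeps every case group, but Bayview has the higher pooled rate.)

Bayview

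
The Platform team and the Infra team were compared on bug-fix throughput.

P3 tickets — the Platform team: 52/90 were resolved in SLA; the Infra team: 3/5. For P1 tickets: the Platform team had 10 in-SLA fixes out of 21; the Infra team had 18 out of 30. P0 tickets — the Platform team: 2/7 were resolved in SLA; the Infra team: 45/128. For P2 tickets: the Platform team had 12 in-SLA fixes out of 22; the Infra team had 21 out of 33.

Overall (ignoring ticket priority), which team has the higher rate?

the Platform team

P3: the Platform team 52/90 = 57.8%, the Infra team 3/5 = 60.0% → the Infra team
P1: the Platform team 10/21 = 47.6%, the Infra team 18/30 = 60.0% → the Infra team
P0: the Platform team 2/7 = 28.6%, the Infra team 45/128 = 35.2% → the Infra team
P2: the Platform team 12/22 = 54.5%, the Infra team 21/33 = 63.6% → the Infra team
Overall: the Platform team 76/140 = 54.3%, the Infra team 87/196 = 44.4% → the Platform team
(The Infra team wins every ticket group but the Platform team wins overall — the Infra team's tickets skew toward the low-rate P0 group.)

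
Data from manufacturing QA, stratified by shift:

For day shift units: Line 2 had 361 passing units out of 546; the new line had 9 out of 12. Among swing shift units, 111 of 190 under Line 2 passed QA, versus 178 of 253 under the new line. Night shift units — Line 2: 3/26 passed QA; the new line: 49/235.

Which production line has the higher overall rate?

Day shift: Line 2 361/546 = 66.1%, the new line 9/12 = 75.0% → the new line
Swing shift: Line 2 111/190 = 58.4%, the new line 178/253 = 70.4% → the new line
Night shift: Line 2 3/26 = 11.5%, the new line 49/235 = 20.9% → the new line
Overall: Line 2 475/762 = 62.3%, the new line 236/500 = 47.2% → Line 2
(The new line wins every shift group but Line 2 wins overall — the new line's units skew toward the low-rate night shift group.)

Line 2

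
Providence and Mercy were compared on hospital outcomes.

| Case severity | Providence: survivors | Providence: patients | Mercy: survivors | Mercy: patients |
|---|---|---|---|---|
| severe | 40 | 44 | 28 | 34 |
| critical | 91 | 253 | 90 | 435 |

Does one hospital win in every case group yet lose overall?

Severe: Providence 40/44 = 90.9%, Mercy 28/34 = 82.4% → Providence
Critical: Providence 91/253 = 36.0%, Mercy 90/435 = 20.7% → Providence
Overall: Providence 131/297 = 44.1%, Mercy 118/469 = 25.2% → Providence
Providence wins overall and in every case group — no reversal.

No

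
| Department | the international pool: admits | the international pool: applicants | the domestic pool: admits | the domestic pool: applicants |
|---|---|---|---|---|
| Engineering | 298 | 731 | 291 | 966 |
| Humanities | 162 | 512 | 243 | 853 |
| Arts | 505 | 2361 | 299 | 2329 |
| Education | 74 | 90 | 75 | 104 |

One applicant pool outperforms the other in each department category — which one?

the international pool

Engineering: the international pool 298/731 = 40.8%, the domestic pool 291/966 = 30.1% → the international pool
Humanities: the international pool 162/512 = 31.6%, the domestic pool 243/853 = 28.5% → the international pool
Arts: the international pool 505/2361 = 21.4%, the domestic pool 299/2329 = 12.8% → the international pool
Education: the international pool 74/90 = 82.2%, the domestic pool 75/104 = 72.1% → the international pool
The international pool has the higher rate in all 4 groups.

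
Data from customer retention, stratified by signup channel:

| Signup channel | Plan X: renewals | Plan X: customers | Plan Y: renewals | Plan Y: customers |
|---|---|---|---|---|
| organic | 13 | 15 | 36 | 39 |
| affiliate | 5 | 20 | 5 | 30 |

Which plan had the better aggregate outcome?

Plan Y

Organic: Plan X 13/15 = 86.7%, Plan Y 36/39 = 92.3% → Plan Y
Affiliate: Plan X 5/20 = 25.0%, Plan Y 5/30 = 16.7% → Plan X
Overall: Plan X 18/35 = 51.4%, Plan Y 41/69 = 59.4% → Plan Y
(Neither sweeps every signup group, but Plan Y has the higher pooled rate.)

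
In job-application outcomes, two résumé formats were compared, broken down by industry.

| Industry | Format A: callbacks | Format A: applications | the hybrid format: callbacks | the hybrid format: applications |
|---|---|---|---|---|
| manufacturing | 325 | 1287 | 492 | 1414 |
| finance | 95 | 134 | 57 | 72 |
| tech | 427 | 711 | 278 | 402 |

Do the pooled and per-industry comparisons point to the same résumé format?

Yes

Manufacturing: Format A 325/1287 = 25.3%, the hybrid format 492/1414 = 34.8% → the hybrid format
Finance: Format A 95/134 = 70.9%, the hybrid format 57/72 = 79.2% → the hybrid format
Tech: Format A 427/711 = 60.1%, the hybrid format 278/402 = 69.2% → the hybrid format
Overall: Format A 847/2132 = 39.7%, the hybrid format 827/1888 = 43.8% → the hybrid format
The hybrid format wins overall and in every industry group — no reversal.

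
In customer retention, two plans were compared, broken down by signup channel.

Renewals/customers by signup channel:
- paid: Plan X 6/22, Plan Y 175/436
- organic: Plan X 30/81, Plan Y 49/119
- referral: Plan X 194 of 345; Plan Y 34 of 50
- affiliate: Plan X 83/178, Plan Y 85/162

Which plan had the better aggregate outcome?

Plan X

Paid: Plan X 6/22 = 27.3%, Plan Y 175/436 = 40.1% → Plan Y
Organic: Plan X 30/81 = 37.0%, Plan Y 49/119 = 41.2% → Plan Y
Referral: Plan X 194/345 = 56.2%, Plan Y 34/50 = 68.0% → Plan Y
Affiliate: Plan X 83/178 = 46.6%, Plan Y 85/162 = 52.5% → Plan Y
Overall: Plan X 313/626 = 50.0%, Plan Y 343/767 = 44.7% → Plan X
(Plan Y wins every signup group but Plan X wins overall — Plan Y's customers skew toward the low-rate paid group.)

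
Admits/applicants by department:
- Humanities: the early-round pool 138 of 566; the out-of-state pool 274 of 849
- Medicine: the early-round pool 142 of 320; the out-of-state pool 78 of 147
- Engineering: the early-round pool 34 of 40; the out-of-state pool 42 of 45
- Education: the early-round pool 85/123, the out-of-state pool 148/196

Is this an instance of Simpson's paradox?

No

Humanities: the early-round pool 138/566 = 24.4%, the out-of-state pool 274/849 = 32.3% → the out-of-state pool
Medicine: the early-round pool 142/320 = 44.4%, the out-of-state pool 78/147 = 53.1% → the out-of-state pool
Engineering: the early-round pool 34/40 = 85.0%, the out-of-state pool 42/45 = 93.3% → the out-of-state pool
Education: the early-round pool 85/123 = 69.1%, the out-of-state pool 148/196 = 75.5% → the out-of-state pool
Overall: the early-round pool 399/1049 = 38.0%, the out-of-state pool 542/1237 = 43.8% → the out-of-state pool
The out-of-state pool wins overall and in every department group — no reversal.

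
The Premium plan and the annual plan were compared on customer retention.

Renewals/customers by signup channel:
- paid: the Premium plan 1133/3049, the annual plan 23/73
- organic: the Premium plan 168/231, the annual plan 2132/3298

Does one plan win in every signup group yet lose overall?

Yes

Paid: the Premium plan 1133/3049 = 37.2%, the annual plan 23/73 = 31.5% → the Premium plan
Organic: the Premium plan 168/231 = 72.7%, the annual plan 2132/3298 = 64.6% → the Premium plan
Overall: the Premium plan 1301/3280 = 39.7%, the annual plan 2155/3371 = 63.9% → the annual plan
The Premium plan wins each signup group but the annual plan wins overall — the comparison reverses. The Premium plan's customers skew toward paid, which has a lower base rate.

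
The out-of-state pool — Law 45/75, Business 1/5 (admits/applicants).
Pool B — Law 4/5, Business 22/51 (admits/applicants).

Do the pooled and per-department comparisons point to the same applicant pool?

Law: the out-of-state pool 45/75 = 60.0%, Pool B 4/5 = 80.0% → Pool B
Business: the out-of-state pool 1/5 = 20.0%, Pool B 22/51 = 43.1% → Pool B
Overall: the out-of-state pool 46/80 = 57.5%, Pool B 26/56 = 46.4% → the out-of-state pool
Pool B wins each department group but the out-of-state pool wins overall — the comparison reverses. Pool B's applicants skew toward Business, which has a lower base rate.

No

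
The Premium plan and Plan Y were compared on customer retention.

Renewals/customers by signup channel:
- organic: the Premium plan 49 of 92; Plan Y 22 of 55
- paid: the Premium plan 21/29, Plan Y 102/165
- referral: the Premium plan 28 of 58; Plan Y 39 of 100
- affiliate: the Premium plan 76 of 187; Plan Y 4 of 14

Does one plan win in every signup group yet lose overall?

Organic: the Premium plan 49/92 = 53.3%, Plan Y 22/55 = 40.0% → the Premium plan
Paid: the Premium plan 21/29 = 72.4%, Plan Y 102/165 = 61.8% → the Premium plan
Referral: the Premium plan 28/58 = 48.3%, Plan Y 39/100 = 39.0% → the Premium plan
Affiliate: the Premium plan 76/187 = 40.6%, Plan Y 4/14 = 28.6% → the Premium plan
Overall: the Premium plan 174/366 = 47.5%, Plan Y 167/334 = 50.0% → Plan Y
The Premium plan wins each signup group but Plan Y wins overall — the comparison reverses. The Premium plan's customers skew toward affiliate, which has a lower base rate.

Yes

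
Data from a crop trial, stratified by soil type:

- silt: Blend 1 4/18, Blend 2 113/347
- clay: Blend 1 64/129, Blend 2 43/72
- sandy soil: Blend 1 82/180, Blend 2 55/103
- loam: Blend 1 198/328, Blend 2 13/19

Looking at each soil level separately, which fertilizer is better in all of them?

Blend 2

Silt: Blend 1 4/18 = 22.2%, Blend 2 113/347 = 32.6% → Blend 2
Clay: Blend 1 64/129 = 49.6%, Blend 2 43/72 = 59.7% → Blend 2
Sandy soil: Blend 1 82/180 = 45.6%, Blend 2 55/103 = 53.4% → Blend 2
Loam: Blend 1 198/328 = 60.4%, Blend 2 13/19 = 68.4% → Blend 2
Blend 2 has the higher rate in all 4 groups.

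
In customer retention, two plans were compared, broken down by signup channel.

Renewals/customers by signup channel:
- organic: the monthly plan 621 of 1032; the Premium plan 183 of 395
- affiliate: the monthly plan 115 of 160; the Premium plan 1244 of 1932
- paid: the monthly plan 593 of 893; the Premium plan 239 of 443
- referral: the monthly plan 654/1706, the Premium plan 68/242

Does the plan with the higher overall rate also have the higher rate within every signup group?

No

Organic: the monthly plan 621/1032 = 60.2%, the Premium plan 183/395 = 46.3% → the monthly plan
Affiliate: the monthly plan 115/160 = 71.9%, the Premium plan 1244/1932 = 64.4% → the monthly plan
Paid: the monthly plan 593/893 = 66.4%, the Premium plan 239/443 = 54.0% → the monthly plan
Referral: the monthly plan 654/1706 = 38.3%, the Premium plan 68/242 = 28.1% → the monthly plan
Overall: the monthly plan 1983/3791 = 52.3%, the Premium plan 1734/3012 = 57.6% → the Premium plan
The monthly plan wins each signup group but the Premium plan wins overall — the comparison reverses. The monthly plan's customers skew toward referral, which has a lower base rate.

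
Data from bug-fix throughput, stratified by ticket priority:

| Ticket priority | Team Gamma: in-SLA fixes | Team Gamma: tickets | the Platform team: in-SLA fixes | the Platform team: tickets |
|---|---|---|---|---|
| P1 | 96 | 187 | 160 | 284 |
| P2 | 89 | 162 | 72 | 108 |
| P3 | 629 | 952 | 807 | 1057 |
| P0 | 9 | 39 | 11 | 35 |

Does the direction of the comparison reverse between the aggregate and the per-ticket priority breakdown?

P1: Team Gamma 96/187 = 51.3%, the Platform team 160/284 = 56.3% → the Platform team
P2: Team Gamma 89/162 = 54.9%, the Platform team 72/108 = 66.7% → the Platform team
P3: Team Gamma 629/952 = 66.1%, the Platform team 807/1057 = 76.3% → the Platform team
P0: Team Gamma 9/39 = 23.1%, the Platform team 11/35 = 31.4% → the Platform team
Overall: Team Gamma 823/1340 = 61.4%, the Platform team 1050/1484 = 70.8% → the Platform team
The Platform team wins overall and in every ticket group — no reversal.

No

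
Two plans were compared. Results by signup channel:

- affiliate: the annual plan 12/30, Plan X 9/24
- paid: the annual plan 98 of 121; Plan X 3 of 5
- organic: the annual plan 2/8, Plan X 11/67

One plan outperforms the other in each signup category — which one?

the annual plan

Affiliate: the annual plan 12/30 = 40.0%, Plan X 9/24 = 37.5% → the annual plan
Paid: the annual plan 98/121 = 81.0%, Plan X 3/5 = 60.0% → the annual plan
Organic: the annual plan 2/8 = 25.0%, Plan X 11/67 = 16.4% → the annual plan
The annual plan has the higher rate in all 3 groups.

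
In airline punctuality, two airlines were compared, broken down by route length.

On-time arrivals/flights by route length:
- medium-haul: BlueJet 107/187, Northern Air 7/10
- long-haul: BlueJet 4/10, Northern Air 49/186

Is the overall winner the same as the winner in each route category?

Medium-haul: BlueJet 107/187 = 57.2%, Northern Air 7/10 = 70.0% → Northern Air
Long-haul: BlueJet 4/10 = 40.0%, Northern Air 49/186 = 26.3% → BlueJet
Overall: BlueJet 111/197 = 56.3%, Northern Air 56/196 = 28.6% → BlueJet
Neither sweeps: BlueJet wins 1 of 2 groups, Northern Air wins 1. BlueJet wins overall but not every group — no Simpson reversal.

No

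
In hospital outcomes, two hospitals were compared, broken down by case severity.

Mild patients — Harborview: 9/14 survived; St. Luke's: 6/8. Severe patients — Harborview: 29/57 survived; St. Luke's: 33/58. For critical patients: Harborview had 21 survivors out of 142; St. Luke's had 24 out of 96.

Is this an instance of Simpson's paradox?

No

Mild: Harborview 9/14 = 64.3%, St. Luke's 6/8 = 75.0% → St. Luke's
Severe: Harborview 29/57 = 50.9%, St. Luke's 33/58 = 56.9% → St. Luke's
Critical: Harborview 21/142 = 14.8%, St. Luke's 24/96 = 25.0% → St. Luke's
Overall: Harborview 59/213 = 27.7%, St. Luke's 63/162 = 38.9% → St. Luke's
St. Luke's wins overall and in every case group — no reversal.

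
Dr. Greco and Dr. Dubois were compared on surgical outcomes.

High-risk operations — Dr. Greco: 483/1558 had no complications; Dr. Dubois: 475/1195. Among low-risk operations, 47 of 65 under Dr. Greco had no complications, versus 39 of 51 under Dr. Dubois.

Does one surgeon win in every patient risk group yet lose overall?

High-risk: Dr. Greco 483/1558 = 31.0%, Dr. Dubois 475/1195 = 39.7% → Dr. Dubois
Low-risk: Dr. Greco 47/65 = 72.3%, Dr. Dubois 39/51 = 76.5% → Dr. Dubois
Overall: Dr. Greco 530/1623 = 32.7%, Dr. Dubois 514/1246 = 41.3% → Dr. Dubois
Dr. Dubois wins overall and in every patient risk group — no reversal.

No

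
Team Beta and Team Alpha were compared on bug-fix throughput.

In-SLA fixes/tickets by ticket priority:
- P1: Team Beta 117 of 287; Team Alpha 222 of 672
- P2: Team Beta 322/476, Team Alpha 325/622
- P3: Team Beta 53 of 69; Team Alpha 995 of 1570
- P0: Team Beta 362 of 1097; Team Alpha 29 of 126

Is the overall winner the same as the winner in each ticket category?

P1: Team Beta 117/287 = 40.8%, Team Alpha 222/672 = 33.0% → Team Beta
P2: Team Beta 322/476 = 67.6%, Team Alpha 325/622 = 52.3% → Team Beta
P3: Team Beta 53/69 = 76.8%, Team Alpha 995/1570 = 63.4% → Team Beta
P0: Team Beta 362/1097 = 33.0%, Team Alpha 29/126 = 23.0% → Team Beta
Overall: Team Beta 854/1929 = 44.3%, Team Alpha 1571/2990 = 52.5% → Team Alpha
Team Beta wins each ticket group but Team Alpha wins overall — the comparison reverses. Team Beta's tickets skew toward P0, which has a lower base rate.

No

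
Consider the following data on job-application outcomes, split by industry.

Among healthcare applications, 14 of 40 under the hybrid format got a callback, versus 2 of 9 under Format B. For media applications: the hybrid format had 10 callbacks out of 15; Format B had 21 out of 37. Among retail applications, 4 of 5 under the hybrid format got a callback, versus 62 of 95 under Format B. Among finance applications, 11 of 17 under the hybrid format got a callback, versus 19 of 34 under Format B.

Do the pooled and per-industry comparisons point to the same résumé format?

Healthcare: the hybrid format 14/40 = 35.0%, Format B 2/9 = 22.2% → the hybrid format
Media: the hybrid format 10/15 = 66.7%, Format B 21/37 = 56.8% → the hybrid format
Retail: the hybrid format 4/5 = 80.0%, Format B 62/95 = 65.3% → the hybrid format
Finance: the hybrid format 11/17 = 64.7%, Format B 19/34 = 55.9% → the hybrid format
Overall: the hybrid format 39/77 = 50.6%, Format B 104/175 = 59.4% → Format B
The hybrid format wins each industry group but Format B wins overall — the comparison reverses. The hybrid format's applications skew toward healthcare, which has a lower base rate.

No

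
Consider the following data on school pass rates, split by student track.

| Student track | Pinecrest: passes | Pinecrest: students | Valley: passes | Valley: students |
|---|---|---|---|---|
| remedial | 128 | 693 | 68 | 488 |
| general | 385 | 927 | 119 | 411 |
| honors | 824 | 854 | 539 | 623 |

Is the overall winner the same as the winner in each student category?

Remedial: Pinecrest 128/693 = 18.5%, Valley 68/488 = 13.9% → Pinecrest
General: Pinecrest 385/927 = 41.5%, Valley 119/411 = 29.0% → Pinecrest
Honors: Pinecrest 824/854 = 96.5%, Valley 539/623 = 86.5% → Pinecrest
Overall: Pinecrest 1337/2474 = 54.0%, Valley 726/1522 = 47.7% → Pinecrest
Pinecrest wins overall and in every student group — no reversal.

Yes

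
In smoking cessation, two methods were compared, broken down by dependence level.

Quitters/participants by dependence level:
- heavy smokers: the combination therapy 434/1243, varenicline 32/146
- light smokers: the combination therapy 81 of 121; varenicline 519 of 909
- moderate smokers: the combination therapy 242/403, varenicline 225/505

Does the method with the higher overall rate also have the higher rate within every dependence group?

Heavy smokers: the combination therapy 434/1243 = 34.9%, varenicline 32/146 = 21.9% → the combination therapy
Light smokers: the combination therapy 81/121 = 66.9%, varenicline 519/909 = 57.1% → the combination therapy
Moderate smokers: the combination therapy 242/403 = 60.0%, varenicline 225/505 = 44.6% → the combination therapy
Overall: the combination therapy 757/1767 = 42.8%, varenicline 776/1560 = 49.7% → varenicline
The combination therapy wins each dependence group but varenicline wins overall — the comparison reverses. The combination therapy's participants skew toward heavy smokers, which has a lower base rate.

No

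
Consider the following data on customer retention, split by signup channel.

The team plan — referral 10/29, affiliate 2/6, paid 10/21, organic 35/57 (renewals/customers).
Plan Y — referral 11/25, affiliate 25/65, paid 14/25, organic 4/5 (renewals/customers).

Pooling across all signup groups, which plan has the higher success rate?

the team plan

Referral: the team plan 10/29 = 34.5%, Plan Y 11/25 = 44.0% → Plan Y
Affiliate: the team plan 2/6 = 33.3%, Plan Y 25/65 = 38.5% → Plan Y
Paid: the team plan 10/21 = 47.6%, Plan Y 14/25 = 56.0% → Plan Y
Organic: the team plan 35/57 = 61.4%, Plan Y 4/5 = 80.0% → Plan Y
Overall: the team plan 57/113 = 50.4%, Plan Y 54/120 = 45.0% → the team plan
(Plan Y wins every signup group but the team plan wins overall — Plan Y's customers skew toward the low-rate affiliate group.)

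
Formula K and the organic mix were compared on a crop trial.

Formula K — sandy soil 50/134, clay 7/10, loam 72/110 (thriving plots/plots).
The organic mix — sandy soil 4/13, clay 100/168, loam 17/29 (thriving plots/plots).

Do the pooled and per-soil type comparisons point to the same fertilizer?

Sandy soil: Formula K 50/134 = 37.3%, the organic mix 4/13 = 30.8% → Formula K
Clay: Formula K 7/10 = 70.0%, the organic mix 100/168 = 59.5% → Formula K
Loam: Formula K 72/110 = 65.5%, the organic mix 17/29 = 58.6% → Formula K
Overall: Formula K 129/254 = 50.8%, the organic mix 121/210 = 57.6% → the organic mix
Formula K wins each soil group but the organic mix wins overall — the comparison reverses. Formula K's plots skew toward sandy soil, which has a lower base rate.

No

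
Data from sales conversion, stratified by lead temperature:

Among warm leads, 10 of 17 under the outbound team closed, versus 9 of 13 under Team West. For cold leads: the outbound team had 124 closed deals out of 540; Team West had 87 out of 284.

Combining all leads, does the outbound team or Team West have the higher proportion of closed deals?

Team West

Warm: the outbound team 10/17 = 58.8%, Team West 9/13 = 69.2% → Team West
Cold: the outbound team 124/540 = 23.0%, Team West 87/284 = 30.6% → Team West
Overall: the outbound team 134/557 = 24.1%, Team West 96/297 = 32.3% → Team West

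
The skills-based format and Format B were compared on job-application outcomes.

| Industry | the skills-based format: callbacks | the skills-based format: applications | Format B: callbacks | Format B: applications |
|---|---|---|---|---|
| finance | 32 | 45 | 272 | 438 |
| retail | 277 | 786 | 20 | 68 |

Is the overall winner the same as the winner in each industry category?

Finance: the skills-based format 32/45 = 71.1%, Format B 272/438 = 62.1% → the skills-based format
Retail: the skills-based format 277/786 = 35.2%, Format B 20/68 = 29.4% → the skills-based format
Overall: the skills-based format 309/831 = 37.2%, Format B 292/506 = 57.7% → Format B
The skills-based format wins each industry group but Format B wins overall — the comparison reverses. The skills-based format's applications skew toward retail, which has a lower base rate.

No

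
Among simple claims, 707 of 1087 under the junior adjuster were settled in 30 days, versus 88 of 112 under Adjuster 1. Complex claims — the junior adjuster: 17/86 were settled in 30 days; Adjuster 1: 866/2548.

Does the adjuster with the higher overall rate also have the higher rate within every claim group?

Simple: the junior adjuster 707/1087 = 65.0%, Adjuster 1 88/112 = 78.6% → Adjuster 1
Complex: the junior adjuster 17/86 = 19.8%, Adjuster 1 866/2548 = 34.0% → Adjuster 1
Overall: the junior adjuster 724/1173 = 61.7%, Adjuster 1 954/2660 = 35.9% → the junior adjuster
Adjuster 1 wins each claim group but the junior adjuster wins overall — the comparison reverses. Adjuster 1's claims skew toward complex, which has a lower base rate.

No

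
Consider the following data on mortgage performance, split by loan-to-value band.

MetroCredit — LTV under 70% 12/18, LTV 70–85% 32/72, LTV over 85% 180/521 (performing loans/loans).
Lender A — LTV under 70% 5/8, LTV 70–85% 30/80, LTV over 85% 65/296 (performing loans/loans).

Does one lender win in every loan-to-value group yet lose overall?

No

LTV under 70%: MetroCredit 12/18 = 66.7%, Lender A 5/8 = 62.5% → MetroCredit
LTV 70–85%: MetroCredit 32/72 = 44.4%, Lender A 30/80 = 37.5% → MetroCredit
LTV over 85%: MetroCredit 180/521 = 34.5%, Lender A 65/296 = 22.0% → MetroCredit
Overall: MetroCredit 224/611 = 36.7%, Lender A 100/384 = 26.0% → MetroCredit
MetroCredit wins overall and in every loan-to-value group — no reversal.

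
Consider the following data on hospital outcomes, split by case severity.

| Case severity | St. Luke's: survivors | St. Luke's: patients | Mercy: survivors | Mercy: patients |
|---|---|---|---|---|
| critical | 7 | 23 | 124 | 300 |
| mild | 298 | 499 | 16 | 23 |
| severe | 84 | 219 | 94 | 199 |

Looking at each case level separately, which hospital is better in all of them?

Mercy

Critical: St. Luke's 7/23 = 30.4%, Mercy 124/300 = 41.3% → Mercy
Mild: St. Luke's 298/499 = 59.7%, Mercy 16/23 = 69.6% → Mercy
Severe: St. Luke's 84/219 = 38.4%, Mercy 94/199 = 47.2% → Mercy
Mercy has the higher rate in all 3 groups.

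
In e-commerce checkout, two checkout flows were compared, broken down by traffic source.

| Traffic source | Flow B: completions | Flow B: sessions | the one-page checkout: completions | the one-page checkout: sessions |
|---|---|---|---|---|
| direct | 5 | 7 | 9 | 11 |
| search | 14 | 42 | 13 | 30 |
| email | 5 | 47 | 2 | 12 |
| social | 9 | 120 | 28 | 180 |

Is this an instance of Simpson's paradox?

Direct: Flow B 5/7 = 71.4%, the one-page checkout 9/11 = 81.8% → the one-page checkout
Search: Flow B 14/42 = 33.3%, the one-page checkout 13/30 = 43.3% → the one-page checkout
Email: Flow B 5/47 = 10.6%, the one-page checkout 2/12 = 16.7% → the one-page checkout
Social: Flow B 9/120 = 7.5%, the one-page checkout 28/180 = 15.6% → the one-page checkout
Overall: Flow B 33/216 = 15.3%, the one-page checkout 52/233 = 22.3% → the one-page checkout
The one-page checkout wins overall and in every traffic group — no reversal.

No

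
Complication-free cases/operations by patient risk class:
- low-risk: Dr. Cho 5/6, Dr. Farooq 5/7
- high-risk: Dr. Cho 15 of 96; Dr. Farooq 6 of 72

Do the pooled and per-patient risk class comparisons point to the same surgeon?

Yes

Low-risk: Dr. Cho 5/6 = 83.3%, Dr. Farooq 5/7 = 71.4% → Dr. Cho
High-risk: Dr. Cho 15/96 = 15.6%, Dr. Farooq 6/72 = 8.3% → Dr. Cho
Overall: Dr. Cho 20/102 = 19.6%, Dr. Farooq 11/79 = 13.9% → Dr. Cho
Dr. Cho wins overall and in every patient risk group — no reversal.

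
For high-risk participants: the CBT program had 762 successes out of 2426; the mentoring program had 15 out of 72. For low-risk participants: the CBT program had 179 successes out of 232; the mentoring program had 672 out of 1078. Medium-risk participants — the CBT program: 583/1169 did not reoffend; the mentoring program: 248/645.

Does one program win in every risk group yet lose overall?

High-risk: the CBT program 762/2426 = 31.4%, the mentoring program 15/72 = 20.8% → the CBT program
Low-risk: the CBT program 179/232 = 77.2%, the mentoring program 672/1078 = 62.3% → the CBT program
Medium-risk: the CBT program 583/1169 = 49.9%, the mentoring program 248/645 = 38.4% → the CBT program
Overall: the CBT program 1524/3827 = 39.8%, the mentoring program 935/1795 = 52.1% → the mentoring program
The CBT program wins each risk group but the mentoring program wins overall — the comparison reverses. The CBT program's participants skew toward high-risk, which has a lower base rate.

Yes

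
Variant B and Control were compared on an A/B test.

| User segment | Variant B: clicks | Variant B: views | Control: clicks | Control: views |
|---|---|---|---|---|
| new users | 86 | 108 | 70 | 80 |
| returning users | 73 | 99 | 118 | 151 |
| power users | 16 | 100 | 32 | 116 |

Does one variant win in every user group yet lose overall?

No

New users: Variant B 86/108 = 79.6%, Control 70/80 = 87.5% → Control
Returning users: Variant B 73/99 = 73.7%, Control 118/151 = 78.1% → Control
Power users: Variant B 16/100 = 16.0%, Control 32/116 = 27.6% → Control
Overall: Variant B 175/307 = 57.0%, Control 220/347 = 63.4% → Control
Control wins overall and in every user group — no reversal.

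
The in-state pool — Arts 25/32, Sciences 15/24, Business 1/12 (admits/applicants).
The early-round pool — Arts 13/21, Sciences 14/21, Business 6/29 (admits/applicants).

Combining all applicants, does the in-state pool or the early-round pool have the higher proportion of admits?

Arts: the in-state pool 25/32 = 78.1%, the early-round pool 13/21 = 61.9% → the in-state pool
Sciences: the in-state pool 15/24 = 62.5%, the early-round pool 14/21 = 66.7% → the early-round pool
Business: the in-state pool 1/12 = 8.3%, the early-round pool 6/29 = 20.7% → the early-round pool
Overall: the in-state pool 41/68 = 60.3%, the early-round pool 33/71 = 46.5% → the in-state pool
(Neither sweeps every department group, but the in-state pool has the higher pooled rate.)

the in-state pool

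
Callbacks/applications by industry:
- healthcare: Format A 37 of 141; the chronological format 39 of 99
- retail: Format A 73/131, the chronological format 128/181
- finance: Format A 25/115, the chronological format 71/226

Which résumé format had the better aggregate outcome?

the chronological format

Healthcare: Format A 37/141 = 26.2%, the chronological format 39/99 = 39.4% → the chronological format
Retail: Format A 73/131 = 55.7%, the chronological format 128/181 = 70.7% → the chronological format
Finance: Format A 25/115 = 21.7%, the chronological format 71/226 = 31.4% → the chronological format
Overall: Format A 135/387 = 34.9%, the chronological format 238/506 = 47.0% → the chronological format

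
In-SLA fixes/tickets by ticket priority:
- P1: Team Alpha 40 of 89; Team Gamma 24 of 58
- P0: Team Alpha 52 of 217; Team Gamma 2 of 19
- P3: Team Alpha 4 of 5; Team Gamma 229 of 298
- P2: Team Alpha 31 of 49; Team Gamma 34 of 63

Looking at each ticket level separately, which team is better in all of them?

Team Alpha

P1: Team Alpha 40/89 = 44.9%, Team Gamma 24/58 = 41.4% → Team Alpha
P0: Team Alpha 52/217 = 24.0%, Team Gamma 2/19 = 10.5% → Team Alpha
P3: Team Alpha 4/5 = 80.0%, Team Gamma 229/298 = 76.8% → Team Alpha
P2: Team Alpha 31/49 = 63.3%, Team Gamma 34/63 = 54.0% → Team Alpha
Team Alpha has the higher rate in all 4 groups.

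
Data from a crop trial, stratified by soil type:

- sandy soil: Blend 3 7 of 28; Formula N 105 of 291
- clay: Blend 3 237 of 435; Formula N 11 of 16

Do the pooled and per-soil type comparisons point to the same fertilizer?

Sandy soil: Blend 3 7/28 = 25.0%, Formula N 105/291 = 36.1% → Formula N
Clay: Blend 3 237/435 = 54.5%, Formula N 11/16 = 68.8% → Formula N
Overall: Blend 3 244/463 = 52.7%, Formula N 116/307 = 37.8% → Blend 3
Formula N wins each soil group but Blend 3 wins overall — the comparison reverses. Formula N's plots skew toward sandy soil, which has a lower base rate.

No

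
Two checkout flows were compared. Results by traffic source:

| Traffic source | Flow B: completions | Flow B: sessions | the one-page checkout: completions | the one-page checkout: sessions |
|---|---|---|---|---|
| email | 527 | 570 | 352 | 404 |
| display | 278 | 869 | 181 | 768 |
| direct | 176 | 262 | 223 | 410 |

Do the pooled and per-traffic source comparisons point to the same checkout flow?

Email: Flow B 527/570 = 92.5%, the one-page checkout 352/404 = 87.1% → Flow B
Display: Flow B 278/869 = 32.0%, the one-page checkout 181/768 = 23.6% → Flow B
Direct: Flow B 176/262 = 67.2%, the one-page checkout 223/410 = 54.4% → Flow B
Overall: Flow B 981/1701 = 57.7%, the one-page checkout 756/1582 = 47.8% → Flow B
Flow B wins overall and in every traffic group — no reversal.

Yes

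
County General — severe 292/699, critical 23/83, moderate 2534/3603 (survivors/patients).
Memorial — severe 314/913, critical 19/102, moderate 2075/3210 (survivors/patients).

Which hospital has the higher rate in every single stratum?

Severe: County General 292/699 = 41.8%, Memorial 314/913 = 34.4% → County General
Critical: County General 23/83 = 27.7%, Memorial 19/102 = 18.6% → County General
Moderate: County General 2534/3603 = 70.3%, Memorial 2075/3210 = 64.6% → County General
County General has the higher rate in all 3 groups.

County General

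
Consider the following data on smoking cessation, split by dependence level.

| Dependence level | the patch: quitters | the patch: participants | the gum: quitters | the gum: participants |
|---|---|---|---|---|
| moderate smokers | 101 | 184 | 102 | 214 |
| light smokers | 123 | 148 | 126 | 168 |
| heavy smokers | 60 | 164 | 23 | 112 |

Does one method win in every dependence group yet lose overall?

No

Moderate smokers: the patch 101/184 = 54.9%, the gum 102/214 = 47.7% → the patch
Light smokers: the patch 123/148 = 83.1%, the gum 126/168 = 75.0% → the patch
Heavy smokers: the patch 60/164 = 36.6%, the gum 23/112 = 20.5% → the patch
Overall: the patch 284/496 = 57.3%, the gum 251/494 = 50.8% → the patch
The patch wins overall and in every dependence group — no reversal.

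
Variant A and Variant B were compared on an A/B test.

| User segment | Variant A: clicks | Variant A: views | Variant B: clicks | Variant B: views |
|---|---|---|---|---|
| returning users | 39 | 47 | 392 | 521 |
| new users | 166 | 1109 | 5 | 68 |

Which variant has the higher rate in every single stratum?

Variant A

Returning users: Variant A 39/47 = 83.0%, Variant B 392/521 = 75.2% → Variant A
New users: Variant A 166/1109 = 15.0%, Variant B 5/68 = 7.4% → Variant A
Variant A has the higher rate in both groups.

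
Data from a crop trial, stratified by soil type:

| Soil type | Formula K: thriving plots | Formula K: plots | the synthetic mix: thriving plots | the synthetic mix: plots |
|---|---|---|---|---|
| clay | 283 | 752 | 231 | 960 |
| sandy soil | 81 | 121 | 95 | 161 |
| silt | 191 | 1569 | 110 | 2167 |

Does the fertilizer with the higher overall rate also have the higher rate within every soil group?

Clay: Formula K 283/752 = 37.6%, the synthetic mix 231/960 = 24.1% → Formula K
Sandy soil: Formula K 81/121 = 66.9%, the synthetic mix 95/161 = 59.0% → Formula K
Silt: Formula K 191/1569 = 12.2%, the synthetic mix 110/2167 = 5.1% → Formula K
Overall: Formula K 555/2442 = 22.7%, the synthetic mix 436/3288 = 13.3% → Formula K
Formula K wins overall and in every soil group — no reversal.

Yes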